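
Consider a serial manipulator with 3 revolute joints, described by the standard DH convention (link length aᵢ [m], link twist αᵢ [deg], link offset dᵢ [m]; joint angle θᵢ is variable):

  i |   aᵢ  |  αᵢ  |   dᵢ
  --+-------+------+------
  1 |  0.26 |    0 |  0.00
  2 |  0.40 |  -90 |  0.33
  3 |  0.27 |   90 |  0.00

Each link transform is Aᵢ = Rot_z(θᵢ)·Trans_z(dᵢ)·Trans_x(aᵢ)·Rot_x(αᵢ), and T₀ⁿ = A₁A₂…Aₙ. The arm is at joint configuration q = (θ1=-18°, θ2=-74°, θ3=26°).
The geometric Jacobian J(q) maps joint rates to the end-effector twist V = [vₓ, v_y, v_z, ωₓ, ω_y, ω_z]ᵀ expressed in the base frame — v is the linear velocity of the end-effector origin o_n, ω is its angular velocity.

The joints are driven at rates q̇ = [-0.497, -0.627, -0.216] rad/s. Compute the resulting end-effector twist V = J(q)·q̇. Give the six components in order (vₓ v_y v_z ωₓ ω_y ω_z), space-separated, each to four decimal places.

-0.7627 -0.1232 0.0524 -0.2159 0.0075 -1.1240

o_n = [0.2248, -0.7226, 0.2116]
J₁: ẑ×o_n = [0.7226, 0.2248, -0.0000], ω = ẑ
J2: z=[0.0000, 0.0000, 1.0000] o=[0.2473, -0.0803, 0.0000] → [0.6423, -0.0224, 0.0000, 0.0000, 0.0000, 1.0000]
J3: z=[0.9994, -0.0349, 0.0000] o=[0.2333, -0.4801, 0.3300] → [0.0041, 0.1183, -0.2427, 0.9994, -0.0349, 0.0000]
V = J·q̇ = [-0.7627, -0.1232, 0.0524, -0.2159, 0.0075, -1.1240]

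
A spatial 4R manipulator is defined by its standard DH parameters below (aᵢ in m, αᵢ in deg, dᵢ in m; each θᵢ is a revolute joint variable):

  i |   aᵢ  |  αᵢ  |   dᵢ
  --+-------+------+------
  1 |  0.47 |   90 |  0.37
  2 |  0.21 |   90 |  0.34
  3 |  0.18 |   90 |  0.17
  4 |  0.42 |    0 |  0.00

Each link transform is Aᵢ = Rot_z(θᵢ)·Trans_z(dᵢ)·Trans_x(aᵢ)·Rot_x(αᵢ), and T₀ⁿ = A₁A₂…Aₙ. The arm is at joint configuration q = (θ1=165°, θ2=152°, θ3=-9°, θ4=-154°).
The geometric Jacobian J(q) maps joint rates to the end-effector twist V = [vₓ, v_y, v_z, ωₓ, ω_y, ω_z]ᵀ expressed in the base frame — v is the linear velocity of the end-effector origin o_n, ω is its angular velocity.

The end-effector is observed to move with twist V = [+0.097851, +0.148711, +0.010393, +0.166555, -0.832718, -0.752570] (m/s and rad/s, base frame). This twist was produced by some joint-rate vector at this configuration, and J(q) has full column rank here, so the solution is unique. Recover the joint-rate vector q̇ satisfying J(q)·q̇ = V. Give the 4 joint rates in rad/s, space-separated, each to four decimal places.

-0.0240 -0.7000 -0.8200 0.0620

o_n = [-0.3388, 0.4748, 0.3645]
J₁: ẑ×o_n = [-0.4748, -0.3388, 0.0000], ω = ẑ
J2: z=[0.2588, 0.9659, 0.0000] o=[-0.4540, 0.1216, 0.3700] → [-0.0053, 0.0014, -0.0198, 0.2588, 0.9659, 0.0000]
J3: z=[-0.4535, 0.1215, 0.8829] o=[-0.1869, 0.4021, 0.4686] → [-0.0768, -0.1814, -0.0145, -0.4535, 0.1215, 0.8829]
J4: z=[-0.3890, -0.9183, -0.0734] o=[-0.1196, 0.3549, 0.7022] → [0.3188, -0.1152, -0.2479, -0.3890, -0.9183, -0.0734]
q̇ = J⁺·V = [-0.0240, -0.7000, -0.8200, 0.0620]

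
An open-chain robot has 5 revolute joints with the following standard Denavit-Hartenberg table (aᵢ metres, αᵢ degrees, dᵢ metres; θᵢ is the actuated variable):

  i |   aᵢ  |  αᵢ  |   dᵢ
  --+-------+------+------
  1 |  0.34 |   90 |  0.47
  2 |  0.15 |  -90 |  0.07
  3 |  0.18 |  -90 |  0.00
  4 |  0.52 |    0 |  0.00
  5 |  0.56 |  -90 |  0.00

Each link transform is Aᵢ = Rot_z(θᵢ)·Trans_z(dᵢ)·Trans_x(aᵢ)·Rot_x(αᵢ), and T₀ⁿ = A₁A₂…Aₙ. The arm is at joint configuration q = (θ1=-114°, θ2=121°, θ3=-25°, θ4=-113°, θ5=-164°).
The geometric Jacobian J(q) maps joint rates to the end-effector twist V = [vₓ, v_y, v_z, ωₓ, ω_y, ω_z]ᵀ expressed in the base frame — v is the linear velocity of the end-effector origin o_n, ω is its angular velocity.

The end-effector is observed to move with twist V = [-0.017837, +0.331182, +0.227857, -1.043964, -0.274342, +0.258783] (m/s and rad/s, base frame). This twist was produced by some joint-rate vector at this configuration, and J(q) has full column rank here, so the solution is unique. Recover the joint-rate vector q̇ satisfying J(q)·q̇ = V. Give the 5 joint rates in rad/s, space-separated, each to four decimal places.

o_n = [-0.2066, -0.2450, 0.6733]
J₁: ẑ×o_n = [0.2450, -0.2066, 0.0000], ω = ẑ
J2: z=[-0.9135, 0.4067, 0.0000] o=[-0.1383, -0.3106, 0.4700] → [0.0827, 0.1857, -0.0322, -0.9135, 0.4067, 0.0000]
J3: z=[0.3486, 0.7831, -0.5150] o=[-0.1708, -0.2116, 0.5986] → [0.0413, -0.0077, 0.0163, 0.3486, 0.7831, -0.5150]
J4: z=[0.9165, -0.1698, 0.3623] o=[-0.2061, -0.1039, 0.7384] → [0.0622, 0.0595, -0.1294, 0.9165, -0.1698, 0.3623]
J5: z=[0.9165, -0.1698, 0.3623] o=[0.0006, 0.1494, 0.3340] → [0.0853, -0.3860, -0.3966, 0.9165, -0.1698, 0.3623]
q̇ = J⁺·V = [0.1050, 0.3790, -0.6580, 0.1800, -0.6910]

0.1050 0.3790 -0.6580 0.1800 -0.6910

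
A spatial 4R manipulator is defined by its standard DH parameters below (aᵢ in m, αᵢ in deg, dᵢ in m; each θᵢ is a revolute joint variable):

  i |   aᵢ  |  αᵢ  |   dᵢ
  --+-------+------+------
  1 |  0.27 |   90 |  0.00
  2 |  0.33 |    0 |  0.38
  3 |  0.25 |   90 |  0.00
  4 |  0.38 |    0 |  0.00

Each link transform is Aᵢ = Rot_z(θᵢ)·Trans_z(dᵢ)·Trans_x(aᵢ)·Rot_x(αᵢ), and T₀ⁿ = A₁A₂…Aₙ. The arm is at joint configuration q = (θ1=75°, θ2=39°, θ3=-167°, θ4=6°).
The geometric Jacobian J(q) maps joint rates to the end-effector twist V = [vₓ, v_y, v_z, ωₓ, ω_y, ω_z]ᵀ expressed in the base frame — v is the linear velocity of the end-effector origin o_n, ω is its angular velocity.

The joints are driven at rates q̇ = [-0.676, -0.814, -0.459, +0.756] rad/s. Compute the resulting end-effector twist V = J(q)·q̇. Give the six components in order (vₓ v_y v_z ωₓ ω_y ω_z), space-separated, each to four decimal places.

o_n = [0.4416, 0.0265, -0.2871]
J₁: ẑ×o_n = [-0.0265, 0.4416, 0.0000], ω = ẑ
J2: z=[0.9659, -0.2588, 0.0000] o=[0.0699, 0.2608, 0.0000] → [0.0743, 0.2773, -0.1301, 0.9659, -0.2588, 0.0000]
J3: z=[0.9659, -0.2588, 0.0000] o=[0.5033, 0.4102, 0.2077] → [0.1281, 0.4779, -0.3866, 0.9659, -0.2588, 0.0000]
J4: z=[-0.2040, -0.7612, 0.6157] o=[0.4635, 0.2615, 0.0107] → [0.3714, -0.0742, 0.0313, -0.2040, -0.7612, 0.6157]
V = J·q̇ = [0.1794, -0.7998, 0.3070, -1.3838, -0.2460, -0.2106]

0.1794 -0.7998 0.3070 -1.3838 -0.2460 -0.2106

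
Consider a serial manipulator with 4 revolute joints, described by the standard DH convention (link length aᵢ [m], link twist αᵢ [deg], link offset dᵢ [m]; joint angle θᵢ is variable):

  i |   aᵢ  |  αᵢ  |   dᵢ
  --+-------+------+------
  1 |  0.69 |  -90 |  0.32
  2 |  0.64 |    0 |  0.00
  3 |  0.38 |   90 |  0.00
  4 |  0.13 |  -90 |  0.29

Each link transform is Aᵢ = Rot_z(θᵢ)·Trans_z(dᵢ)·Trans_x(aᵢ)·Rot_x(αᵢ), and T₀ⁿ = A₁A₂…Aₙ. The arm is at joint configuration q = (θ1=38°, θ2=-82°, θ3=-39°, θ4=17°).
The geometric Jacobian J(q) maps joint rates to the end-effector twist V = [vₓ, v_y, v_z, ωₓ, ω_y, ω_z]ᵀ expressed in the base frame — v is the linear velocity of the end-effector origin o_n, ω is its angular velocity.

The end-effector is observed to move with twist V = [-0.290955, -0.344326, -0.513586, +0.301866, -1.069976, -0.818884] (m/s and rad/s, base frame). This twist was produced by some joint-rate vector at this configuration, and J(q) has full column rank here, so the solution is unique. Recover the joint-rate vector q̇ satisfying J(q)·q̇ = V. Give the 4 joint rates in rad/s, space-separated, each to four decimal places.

-0.5660 -0.2860 -0.7430 0.4910

o_n = [0.1900, 0.1966, 1.2367]
J₁: ẑ×o_n = [-0.1966, 0.1900, 0.0000], ω = ẑ
J2: z=[-0.6157, 0.7880, 0.0000] o=[0.5437, 0.4248, 0.3200] → [0.7224, 0.5644, 0.4193, -0.6157, 0.7880, 0.0000]
J3: z=[-0.6157, 0.7880, 0.0000] o=[0.6139, 0.4796, 0.9538] → [0.2229, 0.1742, 0.5083, -0.6157, 0.7880, 0.0000]
J4: z=[-0.6755, -0.5277, -0.5150] o=[0.4597, 0.3592, 1.2795] → [-0.0611, 0.1100, -0.0326, -0.6755, -0.5277, -0.5150]
q̇ = J⁺·V = [-0.5660, -0.2860, -0.7430, 0.4910]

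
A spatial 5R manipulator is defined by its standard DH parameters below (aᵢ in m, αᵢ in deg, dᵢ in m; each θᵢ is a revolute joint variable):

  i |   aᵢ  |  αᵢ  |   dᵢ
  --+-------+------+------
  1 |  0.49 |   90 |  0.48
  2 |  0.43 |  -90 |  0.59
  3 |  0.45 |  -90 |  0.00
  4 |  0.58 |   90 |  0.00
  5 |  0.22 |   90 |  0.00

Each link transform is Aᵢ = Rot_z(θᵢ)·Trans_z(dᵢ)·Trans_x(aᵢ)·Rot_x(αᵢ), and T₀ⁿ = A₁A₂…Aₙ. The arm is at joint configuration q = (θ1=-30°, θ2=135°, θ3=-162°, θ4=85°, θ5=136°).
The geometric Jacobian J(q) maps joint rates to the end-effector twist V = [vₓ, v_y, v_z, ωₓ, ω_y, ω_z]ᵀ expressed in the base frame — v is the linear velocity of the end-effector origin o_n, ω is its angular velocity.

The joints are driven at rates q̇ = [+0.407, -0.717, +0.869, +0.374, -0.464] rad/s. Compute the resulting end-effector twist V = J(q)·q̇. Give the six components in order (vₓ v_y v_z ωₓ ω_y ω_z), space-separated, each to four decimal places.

o_n = [0.2300, -1.1556, 0.7872]
J₁: ẑ×o_n = [1.1556, 0.2300, -0.0000], ω = ẑ
J2: z=[-0.5000, -0.8660, 0.0000] o=[0.4244, -0.2450, 0.4800] → [-0.2660, 0.1536, 0.2870, -0.5000, -0.8660, 0.0000]
J3: z=[-0.6124, 0.3536, -0.7071] o=[-0.1340, -0.6039, 0.7841] → [-0.3890, -0.2554, 0.2091, -0.6124, 0.3536, -0.7071]
J4: z=[-0.6648, -0.7144, 0.2185] o=[0.0586, -0.8757, 0.4814] → [-0.1573, 0.2407, 0.3085, -0.6648, -0.7144, 0.2185]
J5: z=[0.3729, -0.5708, -0.7316] o=[0.4340, -1.1105, 0.8560] → [0.0063, 0.1749, -0.1333, 0.3729, -0.5708, -0.7316]
V = J·q̇ = [0.2613, -0.2296, 0.1532, -0.5953, 0.9258, 0.2137]

0.2613 -0.2296 0.1532 -0.5953 0.9258 0.2137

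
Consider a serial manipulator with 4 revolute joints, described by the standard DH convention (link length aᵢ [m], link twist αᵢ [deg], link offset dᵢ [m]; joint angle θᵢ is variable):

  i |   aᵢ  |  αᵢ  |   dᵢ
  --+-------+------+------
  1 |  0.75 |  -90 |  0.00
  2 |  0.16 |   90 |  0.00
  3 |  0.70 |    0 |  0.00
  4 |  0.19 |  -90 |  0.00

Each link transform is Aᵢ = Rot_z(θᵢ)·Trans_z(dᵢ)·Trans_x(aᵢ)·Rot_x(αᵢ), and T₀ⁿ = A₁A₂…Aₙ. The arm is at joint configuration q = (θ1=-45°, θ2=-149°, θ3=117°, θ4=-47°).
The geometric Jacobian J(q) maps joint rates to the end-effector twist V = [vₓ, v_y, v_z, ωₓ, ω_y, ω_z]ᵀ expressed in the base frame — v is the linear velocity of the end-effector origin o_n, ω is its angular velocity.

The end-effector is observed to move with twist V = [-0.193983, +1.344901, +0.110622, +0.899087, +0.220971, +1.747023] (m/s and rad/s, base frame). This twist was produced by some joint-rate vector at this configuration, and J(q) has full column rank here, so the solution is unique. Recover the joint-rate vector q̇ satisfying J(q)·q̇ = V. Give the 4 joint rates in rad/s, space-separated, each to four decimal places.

0.9490 0.7920 -0.2740 -0.6570

o_n = [1.1539, -0.0193, -0.0478]
J₁: ẑ×o_n = [0.0193, 1.1539, -0.0000], ω = ẑ
J2: z=[0.7071, 0.7071, 0.0000] o=[0.5303, -0.5303, 0.0000] → [-0.0338, 0.0338, -0.0796, 0.7071, 0.7071, 0.0000]
J3: z=[-0.3642, 0.3642, -0.8572] o=[0.4334, -0.4334, 0.0824] → [0.3075, -0.6650, -0.4132, -0.3642, 0.3642, -0.8572]
J4: z=[-0.3642, 0.3642, -0.8572] o=[1.0670, -0.1849, -0.0813] → [0.1542, -0.0623, -0.0920, -0.3642, 0.3642, -0.8572]
q̇ = J⁺·V = [0.9490, 0.7920, -0.2740, -0.6570]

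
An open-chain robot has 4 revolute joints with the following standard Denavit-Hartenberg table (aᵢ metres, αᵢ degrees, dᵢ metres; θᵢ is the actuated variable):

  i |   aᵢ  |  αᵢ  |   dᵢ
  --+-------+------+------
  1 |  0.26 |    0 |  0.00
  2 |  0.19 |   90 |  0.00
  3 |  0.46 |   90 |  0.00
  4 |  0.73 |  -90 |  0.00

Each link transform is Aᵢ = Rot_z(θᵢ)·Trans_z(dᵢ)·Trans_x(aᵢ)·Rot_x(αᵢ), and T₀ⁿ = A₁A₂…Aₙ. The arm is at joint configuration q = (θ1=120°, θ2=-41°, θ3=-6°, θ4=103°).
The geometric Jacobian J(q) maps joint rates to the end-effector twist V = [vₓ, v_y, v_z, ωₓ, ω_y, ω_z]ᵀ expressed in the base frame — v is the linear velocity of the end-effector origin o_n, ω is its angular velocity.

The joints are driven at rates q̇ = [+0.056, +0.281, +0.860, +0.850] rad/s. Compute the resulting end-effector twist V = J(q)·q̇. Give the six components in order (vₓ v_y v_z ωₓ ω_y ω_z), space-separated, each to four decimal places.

o_n = [0.6606, 0.5647, -0.0309]
J₁: ẑ×o_n = [-0.5647, 0.6606, 0.0000], ω = ẑ
J2: z=[0.0000, 0.0000, 1.0000] o=[-0.1300, 0.2252, 0.0000] → [-0.3395, 0.7906, 0.0000, 0.0000, 0.0000, 1.0000]
J3: z=[0.9816, -0.1908, 0.0000] o=[-0.0937, 0.4117, 0.0000] → [0.0059, 0.0303, 0.2942, 0.9816, -0.1908, 0.0000]
J4: z=[-0.0199, -0.1026, -0.9945] o=[-0.0065, 0.8608, -0.0481] → [-0.2962, -0.6631, 0.0744, -0.0199, -0.1026, -0.9945]
V = J·q̇ = [-0.3737, -0.2783, 0.3162, 0.8272, -0.2513, -0.5083]

-0.3737 -0.2783 0.3162 0.8272 -0.2513 -0.5083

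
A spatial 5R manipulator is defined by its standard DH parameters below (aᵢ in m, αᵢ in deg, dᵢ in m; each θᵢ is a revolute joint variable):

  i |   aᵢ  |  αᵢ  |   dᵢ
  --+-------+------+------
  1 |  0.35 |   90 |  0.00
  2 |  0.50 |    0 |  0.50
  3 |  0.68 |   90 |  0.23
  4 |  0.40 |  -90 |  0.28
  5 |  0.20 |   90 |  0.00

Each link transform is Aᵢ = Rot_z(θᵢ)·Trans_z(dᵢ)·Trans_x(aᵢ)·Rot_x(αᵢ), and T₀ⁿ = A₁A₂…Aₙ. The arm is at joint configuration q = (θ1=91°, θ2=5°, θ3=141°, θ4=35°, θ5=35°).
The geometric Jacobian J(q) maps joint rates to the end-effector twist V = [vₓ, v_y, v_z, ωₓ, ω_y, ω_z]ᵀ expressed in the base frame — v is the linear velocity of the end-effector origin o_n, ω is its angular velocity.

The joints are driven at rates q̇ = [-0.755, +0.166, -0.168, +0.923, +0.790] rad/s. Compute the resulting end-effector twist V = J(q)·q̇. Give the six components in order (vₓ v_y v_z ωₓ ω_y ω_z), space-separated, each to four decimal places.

o_n = [1.0533, 0.0123, 0.8191]
J₁: ẑ×o_n = [-0.0123, 1.0533, 0.0000], ω = ẑ
J2: z=[0.9998, 0.0175, 0.0000] o=[-0.0061, 0.3499, 0.0000] → [0.0143, -0.8190, -0.3561, 0.9998, 0.0175, 0.0000]
J3: z=[0.9998, 0.0175, 0.0000] o=[0.4851, 0.8567, 0.0436] → [0.0135, -0.7754, -0.8542, 0.9998, 0.0175, 0.0000]
J4: z=[-0.0098, 0.5591, 0.8290] o=[0.7249, 0.2970, 0.4238] → [0.4571, 0.2761, -0.1808, -0.0098, 0.5591, 0.8290]
J5: z=[0.8107, 0.4897, -0.3207] o=[0.9563, 0.1860, 0.8392] → [-0.0655, -0.0149, -0.1884, 0.8107, 0.4897, -0.3207]
V = J·q̇ = [0.3795, -0.5578, -0.2313, 0.6295, 0.9029, -0.2432]

0.3795 -0.5578 -0.2313 0.6295 0.9029 -0.2432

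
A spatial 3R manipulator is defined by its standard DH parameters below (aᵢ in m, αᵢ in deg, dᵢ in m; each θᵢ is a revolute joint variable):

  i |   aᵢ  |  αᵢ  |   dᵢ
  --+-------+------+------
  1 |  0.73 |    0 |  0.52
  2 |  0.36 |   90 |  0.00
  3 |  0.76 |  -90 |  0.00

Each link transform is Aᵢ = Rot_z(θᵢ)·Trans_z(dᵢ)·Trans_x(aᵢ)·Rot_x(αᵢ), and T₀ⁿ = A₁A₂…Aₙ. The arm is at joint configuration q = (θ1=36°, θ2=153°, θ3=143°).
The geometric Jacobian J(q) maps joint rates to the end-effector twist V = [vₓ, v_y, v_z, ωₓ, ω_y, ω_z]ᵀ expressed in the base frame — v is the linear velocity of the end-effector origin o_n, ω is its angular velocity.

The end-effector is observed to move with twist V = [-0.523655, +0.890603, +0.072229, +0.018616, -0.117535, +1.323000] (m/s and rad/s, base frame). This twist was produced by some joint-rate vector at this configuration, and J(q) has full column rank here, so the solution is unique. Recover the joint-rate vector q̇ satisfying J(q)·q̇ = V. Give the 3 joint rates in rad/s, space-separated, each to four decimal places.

0.9760 0.3470 -0.1190

o_n = [0.8345, 0.4677, 0.9774]
J₁: ẑ×o_n = [-0.4677, 0.8345, 0.0000], ω = ẑ
J2: z=[0.0000, 0.0000, 1.0000] o=[0.5906, 0.4291, 0.5200] → [-0.0386, 0.2439, 0.0000, 0.0000, 0.0000, 1.0000]
J3: z=[-0.1564, 0.9877, 0.0000] o=[0.2350, 0.3728, 0.5200] → [0.4517, 0.0715, -0.6070, -0.1564, 0.9877, 0.0000]
q̇ = J⁺·V = [0.9760, 0.3470, -0.1190]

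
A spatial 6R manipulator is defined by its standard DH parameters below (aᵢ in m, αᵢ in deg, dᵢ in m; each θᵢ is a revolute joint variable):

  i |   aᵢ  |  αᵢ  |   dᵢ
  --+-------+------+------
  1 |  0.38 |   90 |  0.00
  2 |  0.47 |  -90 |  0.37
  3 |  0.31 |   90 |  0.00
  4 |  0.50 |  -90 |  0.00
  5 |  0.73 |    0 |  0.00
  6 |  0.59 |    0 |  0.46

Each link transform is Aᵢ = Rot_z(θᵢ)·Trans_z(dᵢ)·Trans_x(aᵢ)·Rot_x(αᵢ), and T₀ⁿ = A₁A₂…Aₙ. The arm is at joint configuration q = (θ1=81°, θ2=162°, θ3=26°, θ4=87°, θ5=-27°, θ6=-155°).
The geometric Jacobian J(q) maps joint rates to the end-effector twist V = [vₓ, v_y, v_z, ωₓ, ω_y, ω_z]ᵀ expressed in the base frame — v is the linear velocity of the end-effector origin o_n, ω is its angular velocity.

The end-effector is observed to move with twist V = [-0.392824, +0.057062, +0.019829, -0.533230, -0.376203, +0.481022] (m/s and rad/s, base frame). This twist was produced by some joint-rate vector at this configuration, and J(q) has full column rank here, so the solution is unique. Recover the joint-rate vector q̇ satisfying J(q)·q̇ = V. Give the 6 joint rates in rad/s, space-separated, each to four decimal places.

o_n = [0.6504, -0.3809, -0.4015]
J₁: ẑ×o_n = [0.3809, 0.6504, -0.0000], ω = ẑ
J2: z=[0.9877, -0.1564, 0.0000] o=[0.0594, 0.3753, 0.0000] → [0.0628, 0.3966, -0.6545, 0.9877, -0.1564, 0.0000]
J3: z=[-0.0483, -0.3052, -0.9511] o=[0.3550, -0.1241, 0.1452] → [-0.0774, -0.3074, 0.1026, -0.0483, -0.3052, -0.9511]
J4: z=[0.8225, -0.5524, 0.1355] o=[0.1793, -0.3645, 0.2313] → [0.3518, 0.5843, 0.2467, 0.8225, -0.5524, 0.1355]
J5: z=[0.5634, 0.7587, -0.3271] o=[0.1403, -0.5372, -0.2363] → [-0.0742, -0.0738, -0.2989, 0.5634, 0.7587, -0.3271]
J6: z=[0.5634, 0.7587, -0.3271] o=[0.3622, -0.9449, -0.7997] → [0.4866, -0.3186, 0.0991, 0.5634, 0.7587, -0.3271]
q̇ = J⁺·V = [-0.5090, -0.1120, -0.7580, 0.0040, -0.2630, -0.5580]

-0.5090 -0.1120 -0.7580 0.0040 -0.2630 -0.5580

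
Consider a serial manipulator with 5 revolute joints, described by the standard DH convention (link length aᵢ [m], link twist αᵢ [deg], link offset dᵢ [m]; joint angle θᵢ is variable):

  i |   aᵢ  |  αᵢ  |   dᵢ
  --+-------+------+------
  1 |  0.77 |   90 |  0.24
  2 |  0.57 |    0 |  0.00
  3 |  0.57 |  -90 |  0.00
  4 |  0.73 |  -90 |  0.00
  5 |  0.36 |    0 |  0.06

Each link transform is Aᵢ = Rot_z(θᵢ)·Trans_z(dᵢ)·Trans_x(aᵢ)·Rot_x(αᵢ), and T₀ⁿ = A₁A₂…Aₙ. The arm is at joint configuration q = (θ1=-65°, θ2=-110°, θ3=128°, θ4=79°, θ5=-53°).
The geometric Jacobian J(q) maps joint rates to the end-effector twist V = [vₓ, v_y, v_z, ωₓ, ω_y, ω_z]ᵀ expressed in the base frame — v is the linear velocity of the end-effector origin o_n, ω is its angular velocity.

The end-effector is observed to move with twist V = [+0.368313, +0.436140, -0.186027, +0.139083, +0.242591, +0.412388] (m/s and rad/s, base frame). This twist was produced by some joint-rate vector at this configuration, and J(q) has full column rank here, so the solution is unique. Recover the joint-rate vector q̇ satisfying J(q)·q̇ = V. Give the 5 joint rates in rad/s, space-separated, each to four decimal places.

o_n = [1.3361, -0.6393, 0.1916]
J₁: ẑ×o_n = [0.6393, 1.3361, -0.0000], ω = ẑ
J2: z=[-0.9063, -0.4226, 0.0000] o=[0.3254, -0.6979, 0.2400] → [0.0205, -0.0439, 0.3741, -0.9063, -0.4226, 0.0000]
J3: z=[-0.9063, -0.4226, 0.0000] o=[0.2430, -0.5212, -0.2956] → [-0.2059, 0.4415, 0.5690, -0.9063, -0.4226, 0.0000]
J4: z=[-0.1306, 0.2801, 0.9511] o=[0.4721, -1.0125, -0.1195] → [-0.2678, 0.8623, -0.2907, -0.1306, 0.2801, 0.9511]
J5: z=[-0.2216, 0.9268, -0.3033] o=[1.1776, -0.8297, -0.0764] → [0.3061, 0.0113, -0.1891, -0.2216, 0.9268, -0.3033]
q̇ = J⁺·V = [0.4090, 0.1440, -0.3430, 0.0530, 0.1550]

0.4090 0.1440 -0.3430 0.0530 0.1550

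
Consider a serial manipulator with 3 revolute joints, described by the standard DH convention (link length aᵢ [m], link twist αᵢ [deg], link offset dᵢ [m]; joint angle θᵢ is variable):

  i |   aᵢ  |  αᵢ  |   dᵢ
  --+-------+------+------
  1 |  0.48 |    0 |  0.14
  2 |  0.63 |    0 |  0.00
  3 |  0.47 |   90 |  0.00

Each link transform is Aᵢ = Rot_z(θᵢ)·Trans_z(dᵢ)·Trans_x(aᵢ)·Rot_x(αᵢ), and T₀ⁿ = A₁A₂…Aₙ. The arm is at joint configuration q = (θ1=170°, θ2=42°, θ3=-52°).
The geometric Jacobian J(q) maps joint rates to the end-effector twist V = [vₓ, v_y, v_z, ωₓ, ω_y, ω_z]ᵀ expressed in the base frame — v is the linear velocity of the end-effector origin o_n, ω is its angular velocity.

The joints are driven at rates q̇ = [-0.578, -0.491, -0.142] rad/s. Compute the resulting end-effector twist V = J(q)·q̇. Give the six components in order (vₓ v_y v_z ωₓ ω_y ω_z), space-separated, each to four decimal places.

o_n = [-1.4486, -0.0897, 0.1400]
J₁: ẑ×o_n = [0.0897, -1.4486, 0.0000], ω = ẑ
J2: z=[0.0000, 0.0000, 1.0000] o=[-0.4727, 0.0834, 0.1400] → [0.1731, -0.9759, 0.0000, 0.0000, 0.0000, 1.0000]
J3: z=[0.0000, 0.0000, 1.0000] o=[-1.0070, -0.2505, 0.1400] → [-0.1607, -0.4417, 0.0000, 0.0000, 0.0000, 1.0000]
V = J·q̇ = [-0.1140, 1.3792, 0.0000, 0.0000, 0.0000, -1.2110]

-0.1140 1.3792 0.0000 0.0000 0.0000 -1.2110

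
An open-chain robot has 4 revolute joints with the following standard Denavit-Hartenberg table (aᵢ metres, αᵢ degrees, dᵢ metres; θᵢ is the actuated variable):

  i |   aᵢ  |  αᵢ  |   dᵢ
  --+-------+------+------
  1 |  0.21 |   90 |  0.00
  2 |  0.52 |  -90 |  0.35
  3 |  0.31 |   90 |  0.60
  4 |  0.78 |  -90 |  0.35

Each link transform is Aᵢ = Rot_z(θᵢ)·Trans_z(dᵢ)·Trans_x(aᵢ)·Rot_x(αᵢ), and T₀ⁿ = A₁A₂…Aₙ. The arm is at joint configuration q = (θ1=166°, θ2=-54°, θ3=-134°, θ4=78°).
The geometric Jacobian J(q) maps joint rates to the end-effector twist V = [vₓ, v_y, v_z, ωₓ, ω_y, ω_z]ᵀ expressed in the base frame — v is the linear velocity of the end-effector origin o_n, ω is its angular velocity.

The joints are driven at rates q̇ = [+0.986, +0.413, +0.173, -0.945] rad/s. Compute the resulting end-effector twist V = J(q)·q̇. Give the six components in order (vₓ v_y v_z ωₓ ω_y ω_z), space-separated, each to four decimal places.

0.1546 -0.6989 0.7425 -0.2648 1.1682 0.5377

o_n = [-1.1316, 0.7423, 0.8495]
J₁: ẑ×o_n = [-0.7423, -1.1316, 0.0000], ω = ẑ
J2: z=[0.2419, 0.9703, 0.0000] o=[-0.2038, 0.0508, 0.0000] → [0.8242, -0.2055, 1.0675, 0.2419, 0.9703, 0.0000]
J3: z=[-0.7850, 0.1957, 0.5878] o=[-0.4157, 0.4644, -0.4207] → [0.0852, 0.5763, -0.0781, -0.7850, 0.1957, 0.5878]
J4: z=[0.2422, -0.7763, 0.5820] o=[-0.7099, 0.7675, 0.1062] → [-0.5623, -0.4254, -0.3335, 0.2422, -0.7763, 0.5820]
V = J·q̇ = [0.1546, -0.6989, 0.7425, -0.2648, 1.1682, 0.5377]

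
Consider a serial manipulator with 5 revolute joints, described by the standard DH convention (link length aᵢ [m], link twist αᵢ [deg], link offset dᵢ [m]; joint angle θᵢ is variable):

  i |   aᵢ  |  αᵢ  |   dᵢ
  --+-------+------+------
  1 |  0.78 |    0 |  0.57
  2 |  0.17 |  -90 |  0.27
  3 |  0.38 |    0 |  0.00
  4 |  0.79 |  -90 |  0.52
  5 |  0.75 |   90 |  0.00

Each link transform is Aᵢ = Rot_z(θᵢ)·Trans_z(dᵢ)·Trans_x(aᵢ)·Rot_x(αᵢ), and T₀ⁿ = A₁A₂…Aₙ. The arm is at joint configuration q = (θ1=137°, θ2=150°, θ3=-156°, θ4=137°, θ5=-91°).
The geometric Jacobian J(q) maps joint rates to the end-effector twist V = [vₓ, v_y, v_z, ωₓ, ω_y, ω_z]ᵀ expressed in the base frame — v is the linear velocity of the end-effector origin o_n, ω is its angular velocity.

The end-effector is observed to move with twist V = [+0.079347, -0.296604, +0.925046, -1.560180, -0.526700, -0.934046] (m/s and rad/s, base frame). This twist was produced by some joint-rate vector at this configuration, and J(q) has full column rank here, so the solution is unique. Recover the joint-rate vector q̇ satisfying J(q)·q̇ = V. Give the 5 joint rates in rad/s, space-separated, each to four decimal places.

-0.6380 -0.1580 -0.9210 -0.7250 0.1460

o_n = [0.8069, 0.3702, 1.2475]
J₁: ẑ×o_n = [-0.3702, 0.8069, 0.0000], ω = ẑ
J2: z=[0.0000, 0.0000, 1.0000] o=[-0.5705, 0.5320, 0.5700] → [0.1618, 1.3774, -0.0000, 0.0000, 0.0000, 1.0000]
J3: z=[0.9563, 0.2924, 0.0000] o=[-0.5208, 0.3694, 0.8400] → [0.1191, -0.3897, -0.3874, 0.9563, 0.2924, 0.0000]
J4: z=[0.9563, 0.2924, 0.0000] o=[-0.6222, 0.7014, 0.9946] → [0.0740, -0.2419, -0.7346, 0.9563, 0.2924, 0.0000]
J5: z=[0.0952, -0.3113, -0.9455] o=[0.0934, 0.1391, 1.2518] → [0.2198, -0.6742, 0.2441, 0.0952, -0.3113, -0.9455]
q̇ = J⁺·V = [-0.6380, -0.1580, -0.9210, -0.7250, 0.1460]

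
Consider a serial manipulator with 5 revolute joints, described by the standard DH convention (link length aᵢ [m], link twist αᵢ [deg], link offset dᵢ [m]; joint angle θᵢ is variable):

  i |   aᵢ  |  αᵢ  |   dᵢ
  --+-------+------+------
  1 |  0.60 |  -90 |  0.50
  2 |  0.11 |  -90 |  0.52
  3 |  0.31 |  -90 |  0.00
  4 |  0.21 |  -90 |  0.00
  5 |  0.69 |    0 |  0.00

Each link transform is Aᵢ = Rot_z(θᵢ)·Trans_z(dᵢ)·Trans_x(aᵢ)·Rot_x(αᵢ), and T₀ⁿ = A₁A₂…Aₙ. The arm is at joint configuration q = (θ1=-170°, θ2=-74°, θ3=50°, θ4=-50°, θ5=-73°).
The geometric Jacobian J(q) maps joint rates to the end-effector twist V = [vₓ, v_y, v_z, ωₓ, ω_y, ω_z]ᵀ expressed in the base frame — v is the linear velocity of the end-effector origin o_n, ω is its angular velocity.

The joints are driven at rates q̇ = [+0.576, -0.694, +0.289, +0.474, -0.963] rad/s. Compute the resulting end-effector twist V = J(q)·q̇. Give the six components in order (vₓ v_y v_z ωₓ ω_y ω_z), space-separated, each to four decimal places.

0.5703 -0.5381 -0.1690 -0.7076 0.3155 -0.4791

o_n = [-0.9422, 0.1835, 0.3880]
J₁: ẑ×o_n = [-0.1835, -0.9422, 0.0000], ω = ẑ
J2: z=[0.1736, -0.9848, 0.0000] o=[-0.5909, -0.1042, 0.5000] → [0.1103, 0.0195, -0.2960, 0.1736, -0.9848, 0.0000]
J3: z=[-0.9467, -0.1669, -0.2756] o=[-0.5304, -0.6216, 0.6057] → [0.2583, -0.0927, -0.8309, -0.9467, -0.1669, -0.2756]
J4: z=[0.0963, 0.6697, -0.7364] o=[-0.6258, -0.3972, 0.7973] → [0.1536, 0.2724, 0.2678, 0.0963, 0.6697, -0.7364]
J5: z=[0.3729, 0.6616, 0.6505] o=[-0.8196, -0.3264, 0.8363] → [-0.6284, 0.0875, 0.2713, 0.3729, 0.6616, 0.6505]
V = J·q̇ = [0.5703, -0.5381, -0.1690, -0.7076, 0.3155, -0.4791]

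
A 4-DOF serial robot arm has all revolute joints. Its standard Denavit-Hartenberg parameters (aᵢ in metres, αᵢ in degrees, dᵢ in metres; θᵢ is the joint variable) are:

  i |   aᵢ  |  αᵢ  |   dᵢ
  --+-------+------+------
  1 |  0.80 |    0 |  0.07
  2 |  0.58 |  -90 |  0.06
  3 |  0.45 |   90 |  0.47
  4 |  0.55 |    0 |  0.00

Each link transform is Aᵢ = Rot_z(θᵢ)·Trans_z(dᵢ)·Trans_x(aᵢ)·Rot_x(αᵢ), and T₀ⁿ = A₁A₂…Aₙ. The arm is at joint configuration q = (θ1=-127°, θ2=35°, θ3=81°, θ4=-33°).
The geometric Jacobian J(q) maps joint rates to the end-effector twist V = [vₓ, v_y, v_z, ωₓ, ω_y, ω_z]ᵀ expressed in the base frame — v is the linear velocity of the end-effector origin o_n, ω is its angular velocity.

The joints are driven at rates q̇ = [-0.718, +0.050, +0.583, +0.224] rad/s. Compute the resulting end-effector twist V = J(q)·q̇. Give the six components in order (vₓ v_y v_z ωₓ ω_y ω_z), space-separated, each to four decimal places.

o_n = [-0.3363, -1.3670, -0.7700]
J₁: ẑ×o_n = [1.3670, -0.3363, 0.0000], ω = ẑ
J2: z=[0.0000, 0.0000, 1.0000] o=[-0.4815, -0.6389, 0.0700] → [0.7281, 0.1451, -0.0000, 0.0000, 0.0000, 1.0000]
J3: z=[0.9994, -0.0349, 0.0000] o=[-0.5017, -1.2186, 0.1300] → [0.0314, 0.8995, -0.1426, 0.9994, -0.0349, 0.0000]
J4: z=[-0.0345, -0.9871, 0.1564] o=[-0.0344, -1.3053, -0.3145] → [0.4594, -0.0629, -0.2959, -0.0345, -0.9871, 0.1564]
V = J·q̇ = [-0.8239, 0.7591, -0.1494, 0.5749, -0.2415, -0.6330]

-0.8239 0.7591 -0.1494 0.5749 -0.2415 -0.6330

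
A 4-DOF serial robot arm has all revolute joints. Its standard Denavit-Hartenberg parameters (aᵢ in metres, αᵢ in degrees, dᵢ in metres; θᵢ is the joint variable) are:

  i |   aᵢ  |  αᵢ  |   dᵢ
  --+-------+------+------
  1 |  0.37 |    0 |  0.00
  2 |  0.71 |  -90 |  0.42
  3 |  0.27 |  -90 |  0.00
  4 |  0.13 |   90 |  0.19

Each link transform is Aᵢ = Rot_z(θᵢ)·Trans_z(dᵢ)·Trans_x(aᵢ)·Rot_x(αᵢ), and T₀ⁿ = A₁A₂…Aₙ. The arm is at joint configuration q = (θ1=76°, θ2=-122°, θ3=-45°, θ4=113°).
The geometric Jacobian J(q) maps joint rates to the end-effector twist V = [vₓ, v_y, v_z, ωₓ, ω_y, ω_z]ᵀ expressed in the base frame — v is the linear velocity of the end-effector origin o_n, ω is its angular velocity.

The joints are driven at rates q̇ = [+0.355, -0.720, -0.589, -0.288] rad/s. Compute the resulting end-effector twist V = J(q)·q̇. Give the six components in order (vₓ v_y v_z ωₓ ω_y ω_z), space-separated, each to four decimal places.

o_n = [0.6976, -0.4430, 0.4407]
J₁: ẑ×o_n = [0.4430, 0.6976, -0.0000], ω = ẑ
J2: z=[0.0000, 0.0000, 1.0000] o=[0.0895, 0.3590, 0.0000] → [0.8020, 0.6081, -0.0000, 0.0000, 0.0000, 1.0000]
J3: z=[0.7193, 0.6947, 0.0000] o=[0.5827, -0.1517, 0.4200] → [0.0143, -0.0149, -0.2894, 0.7193, 0.6947, 0.0000]
J4: z=[0.4912, -0.5087, -0.7071] o=[0.7153, -0.2891, 0.6109] → [-0.0222, 0.0962, -0.0846, 0.4912, -0.5087, -0.7071]
V = J·q̇ = [-0.4222, -0.2091, 0.1948, -0.5652, -0.2627, -0.1614]

-0.4222 -0.2091 0.1948 -0.5652 -0.2627 -0.1614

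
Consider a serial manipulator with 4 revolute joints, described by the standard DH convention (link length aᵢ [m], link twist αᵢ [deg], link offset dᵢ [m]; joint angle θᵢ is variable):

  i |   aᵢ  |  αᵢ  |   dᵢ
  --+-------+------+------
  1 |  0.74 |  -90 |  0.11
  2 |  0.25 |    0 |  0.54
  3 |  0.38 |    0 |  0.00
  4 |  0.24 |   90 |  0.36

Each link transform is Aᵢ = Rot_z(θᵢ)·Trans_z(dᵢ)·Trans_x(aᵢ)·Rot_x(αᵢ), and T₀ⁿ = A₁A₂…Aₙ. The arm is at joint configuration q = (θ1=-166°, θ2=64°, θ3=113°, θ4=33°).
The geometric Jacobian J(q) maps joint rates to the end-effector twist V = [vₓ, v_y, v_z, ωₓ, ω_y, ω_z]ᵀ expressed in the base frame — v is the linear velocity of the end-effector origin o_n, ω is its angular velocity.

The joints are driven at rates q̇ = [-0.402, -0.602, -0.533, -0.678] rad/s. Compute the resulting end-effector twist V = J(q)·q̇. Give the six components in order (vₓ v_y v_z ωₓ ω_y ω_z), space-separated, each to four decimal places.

-0.3186 0.0292 -0.7416 -0.4386 1.7591 -0.4020

o_n = [-0.0367, -0.9367, -0.0146]
J₁: ẑ×o_n = [0.9367, -0.0367, 0.0000], ω = ẑ
J2: z=[0.2419, -0.9703, 0.0000] o=[-0.7180, -0.1790, 0.1100] → [0.1209, 0.0301, 0.4777, 0.2419, -0.9703, 0.0000]
J3: z=[0.2419, -0.9703, 0.0000] o=[-0.6937, -0.7295, -0.1147] → [-0.0971, -0.0242, 0.5873, 0.2419, -0.9703, 0.0000]
J4: z=[0.2419, -0.9703, 0.0000] o=[-0.3255, -0.6377, -0.1346] → [-0.1164, -0.0290, 0.2078, 0.2419, -0.9703, 0.0000]
V = J·q̇ = [-0.3186, 0.0292, -0.7416, -0.4386, 1.7591, -0.4020]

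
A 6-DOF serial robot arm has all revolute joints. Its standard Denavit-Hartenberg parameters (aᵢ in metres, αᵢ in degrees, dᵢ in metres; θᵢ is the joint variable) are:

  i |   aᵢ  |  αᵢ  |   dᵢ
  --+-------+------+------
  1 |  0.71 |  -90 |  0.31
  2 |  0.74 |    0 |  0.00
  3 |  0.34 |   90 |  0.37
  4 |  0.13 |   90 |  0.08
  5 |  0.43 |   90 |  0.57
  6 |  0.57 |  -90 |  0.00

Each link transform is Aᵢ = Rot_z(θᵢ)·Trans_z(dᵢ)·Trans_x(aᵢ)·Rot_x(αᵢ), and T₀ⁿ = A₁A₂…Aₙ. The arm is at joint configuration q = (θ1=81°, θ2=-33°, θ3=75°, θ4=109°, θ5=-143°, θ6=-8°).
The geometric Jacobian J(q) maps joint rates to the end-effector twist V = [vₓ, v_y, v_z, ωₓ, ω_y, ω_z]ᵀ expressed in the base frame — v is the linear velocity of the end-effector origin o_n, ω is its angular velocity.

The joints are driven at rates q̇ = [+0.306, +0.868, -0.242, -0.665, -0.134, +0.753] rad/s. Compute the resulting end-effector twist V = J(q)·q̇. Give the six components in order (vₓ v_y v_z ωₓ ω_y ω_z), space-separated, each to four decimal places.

o_n = [0.3695, 1.7050, -0.3549]
J₁: ẑ×o_n = [-1.7050, 0.3695, 0.0000], ω = ẑ
J2: z=[-0.9877, 0.1564, 0.0000] o=[0.1111, 0.7013, 0.3100] → [-0.1040, -0.6567, -1.0318, -0.9877, 0.1564, 0.0000]
J3: z=[-0.9877, 0.1564, 0.0000] o=[0.2082, 1.3142, 0.7130] → [-0.1671, -1.0548, -0.4112, -0.9877, 0.1564, 0.0000]
J4: z=[0.1047, 0.6609, 0.7431] o=[-0.1178, 1.6217, 0.4855] → [-0.6174, 0.4501, -0.3133, 0.1047, 0.6609, 0.7431]
J5: z=[-0.2116, 0.7449, -0.6327] o=[-0.2357, 1.6627, 0.5733] → [-0.6647, -0.5794, -0.4598, -0.2116, 0.7449, -0.6327]
J6: z=[0.6684, 0.5826, 0.4624] o=[-0.0497, 1.9476, -0.0544] → [-0.0629, 0.3947, -0.4064, 0.6684, 0.5826, 0.4624]
V = J·q̇ = [-0.1193, -0.1262, -0.8321, -0.1562, -0.0027, 0.2448]

-0.1193 -0.1262 -0.8321 -0.1562 -0.0027 0.2448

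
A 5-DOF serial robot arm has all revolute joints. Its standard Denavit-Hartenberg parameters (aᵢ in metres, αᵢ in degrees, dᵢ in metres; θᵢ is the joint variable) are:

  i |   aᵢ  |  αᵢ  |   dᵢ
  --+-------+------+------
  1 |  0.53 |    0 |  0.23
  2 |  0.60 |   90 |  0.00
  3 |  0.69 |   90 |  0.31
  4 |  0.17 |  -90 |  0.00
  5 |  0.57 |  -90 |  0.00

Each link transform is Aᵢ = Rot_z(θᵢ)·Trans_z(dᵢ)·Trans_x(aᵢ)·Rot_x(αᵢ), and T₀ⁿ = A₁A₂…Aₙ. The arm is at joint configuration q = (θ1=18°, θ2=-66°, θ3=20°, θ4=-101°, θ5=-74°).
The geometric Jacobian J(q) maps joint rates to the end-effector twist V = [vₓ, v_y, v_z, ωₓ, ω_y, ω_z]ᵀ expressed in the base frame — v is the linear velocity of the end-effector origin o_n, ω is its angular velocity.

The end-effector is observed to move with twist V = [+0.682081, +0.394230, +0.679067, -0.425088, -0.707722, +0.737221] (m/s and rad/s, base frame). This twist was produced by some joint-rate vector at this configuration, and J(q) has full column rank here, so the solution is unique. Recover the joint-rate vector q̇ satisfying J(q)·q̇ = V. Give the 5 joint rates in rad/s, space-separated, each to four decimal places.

o_n = [1.4338, -0.8522, -0.0702]
J₁: ẑ×o_n = [0.8522, 1.4338, -0.0000], ω = ẑ
J2: z=[0.0000, 0.0000, 1.0000] o=[0.5041, 0.1638, 0.2300] → [1.0160, 0.9297, -0.0000, 0.0000, 0.0000, 1.0000]
J3: z=[-0.7431, -0.6691, 0.0000] o=[0.9055, -0.2821, 0.2300] → [0.2009, -0.2231, 0.7771, -0.7431, -0.6691, 0.0000]
J4: z=[0.2289, -0.2542, -0.9397] o=[1.1090, -0.9714, 0.4660] → [0.2483, -0.1825, 0.1098, 0.2289, -0.2542, -0.9397]
J5: z=[0.7590, -0.5578, 0.3357] o=[1.2126, -0.8371, 0.4549] → [0.2980, 0.4728, 0.1119, 0.7590, -0.5578, 0.3357]
q̇ = J⁺·V = [-0.0430, 0.4880, 0.8530, -0.1920, 0.3330]

-0.0430 0.4880 0.8530 -0.1920 0.3330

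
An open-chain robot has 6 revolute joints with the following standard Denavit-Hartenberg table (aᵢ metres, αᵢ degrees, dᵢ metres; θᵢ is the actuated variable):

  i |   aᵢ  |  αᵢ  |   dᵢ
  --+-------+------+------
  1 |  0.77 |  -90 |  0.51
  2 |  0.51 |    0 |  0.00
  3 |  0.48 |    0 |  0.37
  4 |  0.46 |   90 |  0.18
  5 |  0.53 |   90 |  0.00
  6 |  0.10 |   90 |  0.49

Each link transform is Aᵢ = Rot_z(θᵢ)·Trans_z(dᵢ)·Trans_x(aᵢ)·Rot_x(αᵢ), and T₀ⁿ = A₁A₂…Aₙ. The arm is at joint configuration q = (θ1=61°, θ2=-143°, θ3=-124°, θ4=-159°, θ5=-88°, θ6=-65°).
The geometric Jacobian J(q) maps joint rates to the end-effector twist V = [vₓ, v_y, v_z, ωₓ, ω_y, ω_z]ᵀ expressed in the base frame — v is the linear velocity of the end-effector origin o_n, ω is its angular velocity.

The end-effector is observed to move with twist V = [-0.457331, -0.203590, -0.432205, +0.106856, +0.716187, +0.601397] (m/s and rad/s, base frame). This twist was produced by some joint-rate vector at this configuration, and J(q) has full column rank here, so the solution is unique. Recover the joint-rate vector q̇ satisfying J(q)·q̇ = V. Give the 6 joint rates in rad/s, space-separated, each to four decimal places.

o_n = [0.2360, 0.3453, 0.2918]
J₁: ẑ×o_n = [-0.3453, 0.2360, 0.0000], ω = ẑ
J2: z=[-0.8746, 0.4848, 0.0000] o=[0.3733, 0.6735, 0.5100] → [-0.1058, -0.1908, 0.3536, -0.8746, 0.4848, 0.0000]
J3: z=[-0.8746, 0.4848, 0.0000] o=[0.1758, 0.3172, 0.8169] → [-0.2546, -0.4593, -0.0537, -0.8746, 0.4848, 0.0000]
J4: z=[-0.8746, 0.4848, 0.0000] o=[-0.1599, 0.4746, 0.3376] → [-0.0222, -0.0400, -0.0788, -0.8746, 0.4848, 0.0000]
J5: z=[-0.4429, -0.7990, 0.4067] o=[-0.2267, 0.7255, 0.7578] → [0.5270, -0.0182, 0.5381, -0.4429, -0.7990, 0.4067]
J6: z=[-0.1665, -0.3724, -0.9130] o=[0.2402, 0.4753, 0.7747] → [0.0611, -0.0766, 0.0201, -0.1665, -0.3724, -0.9130]
q̇ = J⁺·V = [0.0960, -0.4570, 0.8350, -0.1500, -0.4140, -0.7380]

0.0960 -0.4570 0.8350 -0.1500 -0.4140 -0.7380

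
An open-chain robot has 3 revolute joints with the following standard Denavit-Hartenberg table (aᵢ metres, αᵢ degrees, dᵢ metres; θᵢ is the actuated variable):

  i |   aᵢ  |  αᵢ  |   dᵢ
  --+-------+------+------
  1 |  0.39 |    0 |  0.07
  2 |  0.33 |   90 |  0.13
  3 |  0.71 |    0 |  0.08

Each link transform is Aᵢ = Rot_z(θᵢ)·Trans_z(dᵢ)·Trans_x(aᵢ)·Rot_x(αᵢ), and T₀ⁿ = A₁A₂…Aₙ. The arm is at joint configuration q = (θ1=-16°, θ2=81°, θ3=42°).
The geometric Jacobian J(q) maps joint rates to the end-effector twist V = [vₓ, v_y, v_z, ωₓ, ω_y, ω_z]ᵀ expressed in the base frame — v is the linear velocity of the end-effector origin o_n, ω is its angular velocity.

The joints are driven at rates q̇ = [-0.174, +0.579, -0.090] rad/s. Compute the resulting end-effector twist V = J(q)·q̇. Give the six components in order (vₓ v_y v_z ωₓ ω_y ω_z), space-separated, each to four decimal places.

-0.3017 0.1497 -0.0475 -0.0816 0.0380 0.4050

o_n = [0.8098, 0.6360, 0.6751]
J₁: ẑ×o_n = [-0.6360, 0.8098, 0.0000], ω = ẑ
J2: z=[0.0000, 0.0000, 1.0000] o=[0.3749, -0.1075, 0.0700] → [-0.7435, 0.4350, 0.0000, 0.0000, 0.0000, 1.0000]
J3: z=[0.9063, -0.4226, 0.0000] o=[0.5144, 0.1916, 0.2000] → [-0.2008, -0.4306, 0.5276, 0.9063, -0.4226, 0.0000]
V = J·q̇ = [-0.3017, 0.1497, -0.0475, -0.0816, 0.0380, 0.4050]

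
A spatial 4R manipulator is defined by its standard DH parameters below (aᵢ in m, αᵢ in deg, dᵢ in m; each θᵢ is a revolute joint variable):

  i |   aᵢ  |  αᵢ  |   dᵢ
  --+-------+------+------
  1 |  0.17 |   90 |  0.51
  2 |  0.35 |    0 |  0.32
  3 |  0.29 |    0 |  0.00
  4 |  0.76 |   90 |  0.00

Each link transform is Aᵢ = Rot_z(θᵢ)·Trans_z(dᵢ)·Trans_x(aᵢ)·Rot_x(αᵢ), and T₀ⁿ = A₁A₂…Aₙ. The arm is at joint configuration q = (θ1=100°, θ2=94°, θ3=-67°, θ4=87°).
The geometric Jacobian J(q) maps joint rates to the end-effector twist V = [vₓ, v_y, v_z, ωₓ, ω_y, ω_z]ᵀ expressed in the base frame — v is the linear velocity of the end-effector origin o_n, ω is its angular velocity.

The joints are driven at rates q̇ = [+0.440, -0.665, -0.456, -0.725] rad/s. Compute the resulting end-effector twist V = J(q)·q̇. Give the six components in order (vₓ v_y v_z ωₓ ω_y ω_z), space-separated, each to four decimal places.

-0.3541 1.7676 0.2972 -1.8180 -0.3206 0.4400

o_n = [0.2987, 0.1490, 1.6851]
J₁: ẑ×o_n = [-0.1490, 0.2987, 0.0000], ω = ẑ
J2: z=[0.9848, 0.1736, 0.0000] o=[-0.0295, 0.1674, 0.5100] → [0.2041, -1.1572, -0.0751, 0.9848, 0.1736, 0.0000]
J3: z=[0.9848, 0.1736, 0.0000] o=[0.2899, 0.1989, 0.8591] → [0.1434, -0.8134, -0.0507, 0.9848, 0.1736, 0.0000]
J4: z=[0.9848, 0.1736, 0.0000] o=[0.2450, 0.4534, 0.9908] → [0.1206, -0.6837, -0.3091, 0.9848, 0.1736, 0.0000]
V = J·q̇ = [-0.3541, 1.7676, 0.2972, -1.8180, -0.3206, 0.4400]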